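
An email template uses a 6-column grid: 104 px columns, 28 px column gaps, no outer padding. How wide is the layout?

Summing: 624 + 140 = 764 px.

764 px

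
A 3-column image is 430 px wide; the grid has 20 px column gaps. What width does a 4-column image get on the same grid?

Subtracting 2 column gaps of 20 leaves 390 for 3 columns, so c = 130 px.
4-column span = 4·130 + 3·20 = 580 px.

580 px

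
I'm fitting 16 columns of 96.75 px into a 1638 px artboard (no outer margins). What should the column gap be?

Columns use 1548 px, leaving 90 px across 15 column gaps = 6 px each.

6 px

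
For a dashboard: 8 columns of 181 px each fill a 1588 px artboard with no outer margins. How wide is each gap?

20 px

Columns use 1448 px, leaving 140 px across 7 gaps = 20 px each.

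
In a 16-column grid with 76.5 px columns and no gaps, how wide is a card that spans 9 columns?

With no gaps, 9 columns span 9·76.5 = 688.5 px.

688.5 px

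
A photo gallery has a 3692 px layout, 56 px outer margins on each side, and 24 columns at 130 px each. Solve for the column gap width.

20 px

Inside the margins: 3692 − 112 = 3580 px.
Columns use 3120 px, leaving 460 px across 23 column gaps = 20 px each.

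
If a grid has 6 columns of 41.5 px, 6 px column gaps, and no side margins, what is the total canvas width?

279 px

Total width: 6·41.5 + 5·6 = 279 px.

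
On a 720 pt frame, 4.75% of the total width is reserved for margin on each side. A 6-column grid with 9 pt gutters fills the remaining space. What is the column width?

Margins: 4.75% × 720 = 34.2 pt each, so content = 720 − 68.4 = 651.6 pt.
6c + 5·9 = 651.6 → 6c = 606.6 → c = 101.1 pt.

101.1 pt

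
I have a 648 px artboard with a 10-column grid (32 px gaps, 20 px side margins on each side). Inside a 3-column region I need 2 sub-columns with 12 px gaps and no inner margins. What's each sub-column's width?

74 px

Outer content = 648 − 2·20 = 608 px.
10c + 9·32 = 608 → 10c = 320 → c = 32 px.
3 columns plus 2 gaps: 96 + 64 = 160 px.
2 columns + 1 gap: 2d + 1·12 = 160.
2d = 160 − 12 = 148, so d = 74 px.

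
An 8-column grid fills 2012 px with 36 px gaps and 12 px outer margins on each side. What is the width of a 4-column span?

Take off 24 px of margins, leaving 1988 px.
8c + 7·36 = 1988 → 8c = 1736 → c = 217 px.
Span of 4: 4·217 + 3·36 = 868 + 108 = 976 px.

976 px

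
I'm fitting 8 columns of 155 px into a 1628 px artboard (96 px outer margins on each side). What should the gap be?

Take off 192 px of margins, leaving 1436 px.
Columns use 1240 px, leaving 196 px across 7 gaps = 28 px each.

28 px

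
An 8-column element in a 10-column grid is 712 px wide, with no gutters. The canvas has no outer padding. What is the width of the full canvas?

With no gutters, each column is 712/8 = 89 px.
Canvas = 10·89 = 890 = 890 px.

890 px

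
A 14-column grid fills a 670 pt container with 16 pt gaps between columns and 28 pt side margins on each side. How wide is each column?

Inside the margins: 670 − 56 = 614 pt.
14 columns + 13 gaps: 14c + 13·16 = 614.
14c = 614 − 208 = 406, so c = 29 pt.

29 pt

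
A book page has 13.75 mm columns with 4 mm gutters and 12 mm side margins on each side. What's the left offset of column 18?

Each column+gutter stride is 17.75 mm; 17 of them past the 12 mm margin is 12 + 301.75 = 313.75 mm.

313.75 mm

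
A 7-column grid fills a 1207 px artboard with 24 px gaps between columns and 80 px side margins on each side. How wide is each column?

Content width = 1207 − 2·80 = 1047 px.
7 columns + 6 gaps: 7c + 6·24 = 1047.
7c = 1047 − 144 = 903, so c = 129 px.

129 px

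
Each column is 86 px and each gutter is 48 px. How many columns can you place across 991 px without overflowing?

7 columns: 7·86 + 6·48 = 890 px ≤ 991.
8 columns: 1024 px > 991. So 7.

7 columns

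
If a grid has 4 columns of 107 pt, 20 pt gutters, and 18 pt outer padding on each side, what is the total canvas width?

524 pt

Adding margins, columns and gutters: 36 + 428 + 60 = 524 pt.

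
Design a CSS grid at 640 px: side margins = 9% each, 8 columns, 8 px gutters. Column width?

Margins: 9% × 640 = 57.6 px each, so content = 640 − 115.2 = 524.8 px.
524.8 − 7·8 = 468.8; ÷8 gives c = 58.6 px.

58.6 px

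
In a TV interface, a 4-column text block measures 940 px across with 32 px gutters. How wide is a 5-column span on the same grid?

1183 px

4c + 3·32 = 940 → 4c = 844 → c = 211 px.
Span of 5: 5·211 + 4·32 = 1055 + 128 = 1183 px.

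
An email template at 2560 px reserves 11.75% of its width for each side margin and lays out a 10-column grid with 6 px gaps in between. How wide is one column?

190.44 px

Margins: 11.75% × 2560 = 300.8 px each, so content = 2560 − 601.6 = 1958.4 px.
1958.4 − 9·6 = 1904.4; ÷10 gives c = 190.44 px.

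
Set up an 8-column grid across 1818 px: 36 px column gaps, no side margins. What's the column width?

1818 − 7·36 = 1566; ÷8 gives c = 195.75 px.

195.75 px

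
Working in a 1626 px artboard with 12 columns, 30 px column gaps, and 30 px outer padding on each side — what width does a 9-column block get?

1167 px

Inside the margins: 1626 − 60 = 1566 px.
12c + 11·30 = 1566 → 12c = 1236 → c = 103 px.
Span of 9: 9·103 + 8·30 = 927 + 240 = 1167 px.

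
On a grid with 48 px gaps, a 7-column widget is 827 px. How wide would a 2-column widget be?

202 px

Subtracting 6 gaps of 48 leaves 539 for 7 columns, so c = 77 px.
Span of 2: 2·77 + 1·48 = 154 + 48 = 202 px.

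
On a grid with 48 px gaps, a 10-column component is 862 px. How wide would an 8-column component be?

680 px

10 columns + 9 gaps: 10c + 9·48 = 862.
10c = 862 − 432 = 430, so c = 43 px.
Span of 8: 8·43 + 7·48 = 344 + 336 = 680 px.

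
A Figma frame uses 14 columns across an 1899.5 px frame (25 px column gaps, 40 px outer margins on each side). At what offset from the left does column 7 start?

830.5 px

Subtract both margins: 1899.5 − 2·40 = 1819.5 px.
Subtracting 13 column gaps of 25 leaves 1494.5 for 14 columns, so c = 106.75 px.
Column 7 starts at margin + 6·(column + gutter) = 40 + 6·131.75 = 830.5 px.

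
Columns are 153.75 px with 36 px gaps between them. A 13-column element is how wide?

2430.75 px

13 columns plus 12 gaps: 1998.75 + 432 = 2430.75 px.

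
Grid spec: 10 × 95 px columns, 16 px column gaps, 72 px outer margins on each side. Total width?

1238 px

Total width: 2·72 + 10·95 + 9·16 = 1238 px.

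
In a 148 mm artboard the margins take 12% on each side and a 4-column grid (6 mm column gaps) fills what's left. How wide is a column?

Each margin = 12% of 148 = 17.76 mm; content = 148 − 2·17.76 = 112.48 mm.
4c + 3·6 = 112.48 → 4c = 94.48 → c = 23.62 mm.

23.62 mm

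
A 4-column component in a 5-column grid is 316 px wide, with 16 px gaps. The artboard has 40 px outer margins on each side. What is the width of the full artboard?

316 − 3·16 = 268; ÷4 gives c = 67 px.
Adding margins, columns and gutters: 80 + 335 + 64 = 479 px.

479 px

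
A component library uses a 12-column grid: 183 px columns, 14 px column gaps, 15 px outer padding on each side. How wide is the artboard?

Adding margins, columns and gutters: 30 + 2196 + 154 = 2380 px.

2380 px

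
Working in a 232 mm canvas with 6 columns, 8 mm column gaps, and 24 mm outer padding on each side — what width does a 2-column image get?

56 mm

Content width = 232 − 2·24 = 184 mm.
6c + 5·8 = 184 → 6c = 144 → c = 24 mm.
Span of 2: 2·24 + 1·8 = 48 + 8 = 56 mm.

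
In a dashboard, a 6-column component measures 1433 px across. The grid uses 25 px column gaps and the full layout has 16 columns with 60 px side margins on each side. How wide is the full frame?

Subtracting 5 column gaps of 25 leaves 1308 for 6 columns, so c = 218 px.
Frame = 2·60 + 16·218 + 15·25 = 120 + 3488 + 375 = 3983 px.

3983 px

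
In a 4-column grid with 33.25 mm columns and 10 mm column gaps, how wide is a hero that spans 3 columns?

3 columns plus 2 column gaps: 99.75 + 20 = 119.75 mm.

119.75 mm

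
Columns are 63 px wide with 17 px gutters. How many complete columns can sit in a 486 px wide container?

6 columns

6 columns: 6·63 + 5·17 = 463 px ≤ 486.
7 columns: 543 px > 486. So 6.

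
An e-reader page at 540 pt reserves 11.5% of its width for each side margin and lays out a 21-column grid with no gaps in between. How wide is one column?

Margins: 11.5% × 540 = 62.1 pt each, so content = 540 − 124.2 = 415.8 pt.
With no gaps, each column is 415.8/21 = 19.8 pt.

19.8 pt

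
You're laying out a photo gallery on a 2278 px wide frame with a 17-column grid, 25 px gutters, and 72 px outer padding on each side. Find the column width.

Inside the margins: 2278 − 144 = 2134 px.
2134 − 16·25 = 1734; ÷17 gives c = 102 px.

102 px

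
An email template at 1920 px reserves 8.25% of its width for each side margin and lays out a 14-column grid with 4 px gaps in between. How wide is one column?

110.8 px

Margins: 8.25% × 1920 = 158.4 px each, so content = 1920 − 316.8 = 1603.2 px.
Subtracting 13 gaps of 4 leaves 1551.2 for 14 columns, so c = 110.8 px.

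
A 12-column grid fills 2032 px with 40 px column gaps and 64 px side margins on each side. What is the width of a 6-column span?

932 px

Inside the margins: 2032 − 128 = 1904 px.
1904 − 11·40 = 1464; ÷12 gives c = 122 px.
Span of 6: 6·122 + 5·40 = 732 + 200 = 932 px.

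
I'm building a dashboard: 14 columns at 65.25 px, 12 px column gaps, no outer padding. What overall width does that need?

1069.5 px

Total width: 14·65.25 + 13·12 = 1069.5 px.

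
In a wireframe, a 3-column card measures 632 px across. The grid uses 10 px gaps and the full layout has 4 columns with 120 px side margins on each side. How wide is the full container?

3c + 2·10 = 632 → 3c = 612 → c = 204 px.
Total width: 2·120 + 4·204 + 3·10 = 1086 px.

1086 px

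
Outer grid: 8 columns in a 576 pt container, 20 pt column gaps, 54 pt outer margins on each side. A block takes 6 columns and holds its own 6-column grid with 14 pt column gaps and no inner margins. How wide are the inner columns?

46 pt

Subtract both margins: 576 − 2·54 = 468 pt.
8 columns + 7 column gaps: 8c + 7·20 = 468.
8c = 468 − 140 = 328, so c = 41 pt.
6 columns plus 5 column gaps: 246 + 100 = 346 pt.
346 − 5·14 = 276; ÷6 gives d = 46 pt.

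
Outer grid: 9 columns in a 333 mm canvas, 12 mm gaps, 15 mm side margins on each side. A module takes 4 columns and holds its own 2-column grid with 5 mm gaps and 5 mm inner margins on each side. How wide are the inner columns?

56.5 mm

Take off 30 mm of margins, leaving 303 mm.
9c + 8·12 = 303 → 9c = 207 → c = 23 mm.
Span of 4: 4·23 + 3·12 = 92 + 36 = 128 mm.
Inner content = 128 − 2·5 = 118 mm.
Subtracting 1 gap of 5 leaves 113 for 2 columns, so d = 56.5 mm.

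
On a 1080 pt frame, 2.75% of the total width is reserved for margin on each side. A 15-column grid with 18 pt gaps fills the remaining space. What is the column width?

51.24 pt

Margins: 2.75% × 1080 = 29.7 pt each, so content = 1080 − 59.4 = 1020.6 pt.
1020.6 − 14·18 = 768.6; ÷15 gives c = 51.24 pt.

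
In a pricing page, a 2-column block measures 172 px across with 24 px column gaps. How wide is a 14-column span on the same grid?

1348 px

Subtracting 1 column gap of 24 leaves 148 for 2 columns, so c = 74 px.
Span of 14: 14·74 + 13·24 = 1036 + 312 = 1348 px.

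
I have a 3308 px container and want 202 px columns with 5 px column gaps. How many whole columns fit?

Each extra column adds 202 + 5 = 207 px.
(3308 + 5) / 207 = 16.00, so 16 columns fit.

16 columns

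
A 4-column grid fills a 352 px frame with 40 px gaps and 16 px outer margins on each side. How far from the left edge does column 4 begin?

286 px

Take off 32 px of margins, leaving 320 px.
Subtracting 3 gaps of 40 leaves 200 for 4 columns, so c = 50 px.
Each column+gutter stride is 90 px; 3 of them past the 16 px margin is 16 + 270 = 286 px.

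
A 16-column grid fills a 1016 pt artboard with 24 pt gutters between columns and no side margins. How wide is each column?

41 pt

16c + 15·24 = 1016 → 16c = 656 → c = 41 pt.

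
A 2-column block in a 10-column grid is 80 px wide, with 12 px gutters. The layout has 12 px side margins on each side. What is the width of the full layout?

472 px

Subtracting 1 gutter of 12 leaves 68 for 2 columns, so c = 34 px.
Layout = 2·12 + 10·34 + 9·12 = 24 + 340 + 108 = 472 px.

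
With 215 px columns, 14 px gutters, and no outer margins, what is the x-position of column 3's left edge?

458 px

Before column 3: 2 columns + 2 gutters.
Offset = 2·(215 + 14) = 2·229 = 458 px.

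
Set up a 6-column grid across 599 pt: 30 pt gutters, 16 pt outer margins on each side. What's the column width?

69.5 pt

Content width = 599 − 2·16 = 567 pt.
6c + 5·30 = 567 → 6c = 417 → c = 69.5 pt.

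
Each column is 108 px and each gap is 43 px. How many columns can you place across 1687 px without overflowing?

k columns need k·108 + (k−1)·43 = k·151 − 43.
k·151 − 43 ≤ 1687 → k ≤ 1730 / 151 ≈ 11.46, so k = 11.

11 columns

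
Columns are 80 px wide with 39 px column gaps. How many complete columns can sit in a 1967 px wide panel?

16 columns: 16·80 + 15·39 = 1865 px ≤ 1967.
17 columns: 1984 px > 1967. So 16.

16 columns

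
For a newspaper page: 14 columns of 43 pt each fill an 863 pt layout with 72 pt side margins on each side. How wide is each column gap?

9 pt

Content width = 863 − 2·72 = 719 pt.
14·43 + 13g = 719 → 13g = 117 → g = 9 pt.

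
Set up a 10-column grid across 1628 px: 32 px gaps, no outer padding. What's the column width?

1628 − 9·32 = 1340; ÷10 gives c = 134 px.

134 px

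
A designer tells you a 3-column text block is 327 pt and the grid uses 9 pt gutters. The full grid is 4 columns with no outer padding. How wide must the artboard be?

439 pt

3 columns + 2 gutters: 3c + 2·9 = 327.
3c = 327 − 18 = 309, so c = 103 pt.
Summing: 412 + 27 = 439 pt.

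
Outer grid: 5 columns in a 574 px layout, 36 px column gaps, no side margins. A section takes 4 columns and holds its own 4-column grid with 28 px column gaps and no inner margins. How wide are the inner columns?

92 px

Subtracting 4 column gaps of 36 leaves 430 for 5 columns, so c = 86 px.
4-column span = 4·86 + 3·36 = 452 px.
Subtracting 3 column gaps of 28 leaves 368 for 4 columns, so d = 92 px.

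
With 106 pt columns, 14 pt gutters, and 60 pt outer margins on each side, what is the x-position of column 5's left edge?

Each column+gutter stride is 120 pt; 4 of them past the 60 pt margin is 60 + 480 = 540 pt.

540 pt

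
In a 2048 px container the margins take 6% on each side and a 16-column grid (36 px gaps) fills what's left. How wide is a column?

78.89 px

2048 × (1 − 2·6%) = 2048 × 88% = 1802.24 px for the columns.
16 columns + 15 gaps: 16c + 15·36 = 1802.24.
16c = 1802.24 − 540 = 1262.24, so c = 78.89 px.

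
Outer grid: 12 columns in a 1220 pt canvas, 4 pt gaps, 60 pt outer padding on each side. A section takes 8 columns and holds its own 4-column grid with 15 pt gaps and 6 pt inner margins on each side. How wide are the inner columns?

168.75 pt

Subtract both margins: 1220 − 2·60 = 1100 pt.
12 columns + 11 gaps: 12c + 11·4 = 1100.
12c = 1100 − 44 = 1056, so c = 88 pt.
Span of 8: 8·88 + 7·4 = 704 + 28 = 732 pt.
Inner content = 732 − 2·6 = 720 pt.
4 columns + 3 gaps: 4d + 3·15 = 720.
4d = 720 − 45 = 675, so d = 168.75 pt.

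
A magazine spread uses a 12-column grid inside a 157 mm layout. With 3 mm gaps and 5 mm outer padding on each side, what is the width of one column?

9.5 mm

Subtract both margins: 157 − 2·5 = 147 mm.
12 columns + 11 gaps: 12c + 11·3 = 147.
12c = 147 − 33 = 114, so c = 9.5 mm.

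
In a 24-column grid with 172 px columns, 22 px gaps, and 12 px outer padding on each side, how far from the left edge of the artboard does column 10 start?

Each column+gutter stride is 194 px; 9 of them past the 12 px margin is 12 + 1746 = 1758 px.

1758 px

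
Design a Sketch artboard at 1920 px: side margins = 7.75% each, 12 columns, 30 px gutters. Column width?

107.7 px

Each margin = 7.75% of 1920 = 148.8 px; content = 1920 − 2·148.8 = 1622.4 px.
1622.4 − 11·30 = 1292.4; ÷12 gives c = 107.7 px.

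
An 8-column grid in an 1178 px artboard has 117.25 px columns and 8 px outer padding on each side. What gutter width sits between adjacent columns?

Take off 16 px of margins, leaving 1162 px.
8 columns take 8·117.25 = 938 px; remaining 224 splits into 7 gutters.
g = 224 / 7 = 32 px.

32 px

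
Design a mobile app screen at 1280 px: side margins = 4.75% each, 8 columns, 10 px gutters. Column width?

136.05 px

1280 × (1 − 2·4.75%) = 1280 × 90.5% = 1158.4 px for the columns.
Subtracting 7 gutters of 10 leaves 1088.4 for 8 columns, so c = 136.05 px.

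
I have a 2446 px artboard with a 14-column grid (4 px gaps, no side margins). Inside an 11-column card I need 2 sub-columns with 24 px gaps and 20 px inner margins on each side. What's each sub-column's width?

928.5 px

14c + 13·4 = 2446 → 14c = 2394 → c = 171 px.
11-column span = 11·171 + 10·4 = 1921 px.
Inner content = 1921 − 2·20 = 1881 px.
2d + 1·24 = 1881 → 2d = 1857 → d = 928.5 px.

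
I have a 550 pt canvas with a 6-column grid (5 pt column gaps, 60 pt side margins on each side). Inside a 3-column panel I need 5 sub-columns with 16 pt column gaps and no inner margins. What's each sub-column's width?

29.7 pt

Take off 120 pt of margins, leaving 430 pt.
430 − 5·5 = 405; ÷6 gives c = 67.5 pt.
3 columns plus 2 column gaps: 202.5 + 10 = 212.5 pt.
212.5 − 4·16 = 148.5; ÷5 gives d = 29.7 pt.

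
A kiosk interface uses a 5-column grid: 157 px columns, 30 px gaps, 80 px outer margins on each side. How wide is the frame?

1065 px

Total width: 2·80 + 5·157 + 4·30 = 1065 px.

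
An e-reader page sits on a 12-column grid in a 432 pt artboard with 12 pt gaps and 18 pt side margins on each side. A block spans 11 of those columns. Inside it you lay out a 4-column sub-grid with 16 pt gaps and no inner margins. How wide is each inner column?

78.5 pt

Outer content = 432 − 2·18 = 396 pt.
12c + 11·12 = 396 → 12c = 264 → c = 22 pt.
Span of 11: 11·22 + 10·12 = 242 + 120 = 362 pt.
4d + 3·16 = 362 → 4d = 314 → d = 78.5 pt.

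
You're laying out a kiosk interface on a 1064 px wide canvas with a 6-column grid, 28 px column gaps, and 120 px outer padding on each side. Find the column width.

114 px

Take off 240 px of margins, leaving 824 px.
6 columns + 5 column gaps: 6c + 5·28 = 824.
6c = 824 − 140 = 684, so c = 114 px.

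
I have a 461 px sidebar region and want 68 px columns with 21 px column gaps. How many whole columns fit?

k columns need k·68 + (k−1)·21 = k·89 − 21.
k·89 − 21 ≤ 461 → k ≤ 482 / 89 ≈ 5.42, so k = 5.

5 columns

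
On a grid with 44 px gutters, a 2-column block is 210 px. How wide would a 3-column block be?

2 columns + 1 gutter: 2c + 1·44 = 210.
2c = 210 − 44 = 166, so c = 83 px.
3 columns plus 2 gutters: 249 + 88 = 337 px.

337 px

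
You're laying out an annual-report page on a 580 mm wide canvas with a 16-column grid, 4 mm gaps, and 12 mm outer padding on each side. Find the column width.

31 mm

Subtract both margins: 580 − 2·12 = 556 mm.
Subtracting 15 gaps of 4 leaves 496 for 16 columns, so c = 31 mm.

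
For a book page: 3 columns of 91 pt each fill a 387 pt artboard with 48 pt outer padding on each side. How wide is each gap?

Take off 96 pt of margins, leaving 291 pt.
Columns use 273 pt, leaving 18 pt across 2 gaps = 9 pt each.

9 pt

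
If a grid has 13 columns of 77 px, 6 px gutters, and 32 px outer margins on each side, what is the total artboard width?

Total width: 2·32 + 13·77 + 12·6 = 1137 px.

1137 px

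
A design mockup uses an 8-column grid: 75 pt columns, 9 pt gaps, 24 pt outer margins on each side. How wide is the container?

Total width: 2·24 + 8·75 + 7·9 = 711 pt.

711 pt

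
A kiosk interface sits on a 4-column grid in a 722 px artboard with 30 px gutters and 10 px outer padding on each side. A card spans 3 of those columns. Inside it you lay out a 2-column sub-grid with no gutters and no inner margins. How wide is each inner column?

Outer content = 722 − 2·10 = 702 px.
4 columns + 3 gutters: 4c + 3·30 = 702.
4c = 702 − 90 = 612, so c = 153 px.
Span of 3: 3·153 + 2·30 = 459 + 60 = 519 px.
519 / 2 = 259.5 px per column.

259.5 px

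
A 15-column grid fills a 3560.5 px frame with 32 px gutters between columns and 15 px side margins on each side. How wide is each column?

205.5 px

Take off 30 px of margins, leaving 3530.5 px.
15c + 14·32 = 3530.5 → 15c = 3082.5 → c = 205.5 px.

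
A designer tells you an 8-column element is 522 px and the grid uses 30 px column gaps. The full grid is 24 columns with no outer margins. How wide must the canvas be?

8 columns + 7 column gaps: 8c + 7·30 = 522.
8c = 522 − 210 = 312, so c = 39 px.
Summing: 936 + 690 = 1626 px.

1626 px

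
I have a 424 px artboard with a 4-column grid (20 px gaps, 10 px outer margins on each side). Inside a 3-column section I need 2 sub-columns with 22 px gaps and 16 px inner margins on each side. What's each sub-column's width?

122 px

Outer content = 424 − 2·10 = 404 px.
404 − 3·20 = 344; ÷4 gives c = 86 px.
3 columns plus 2 gaps: 258 + 40 = 298 px.
Inner content = 298 − 2·16 = 266 px.
2d + 1·22 = 266 → 2d = 244 → d = 122 px.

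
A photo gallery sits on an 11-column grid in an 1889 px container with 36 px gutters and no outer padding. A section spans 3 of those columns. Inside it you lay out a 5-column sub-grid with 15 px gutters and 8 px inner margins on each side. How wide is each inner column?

11c + 10·36 = 1889 → 11c = 1529 → c = 139 px.
3 columns plus 2 gutters: 417 + 72 = 489 px.
Inner content = 489 − 2·8 = 473 px.
Subtracting 4 gutters of 15 leaves 413 for 5 columns, so d = 82.6 px.

82.6 px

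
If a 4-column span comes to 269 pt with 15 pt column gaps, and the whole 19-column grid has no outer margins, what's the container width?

269 − 3·15 = 224; ÷4 gives c = 56 pt.
Total width: 19·56 + 18·15 = 1334 pt.

1334 pt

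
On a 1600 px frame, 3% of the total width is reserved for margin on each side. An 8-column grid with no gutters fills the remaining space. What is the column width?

188 px

Margins: 3% × 1600 = 48 px each, so content = 1600 − 96 = 1504 px.
1504 / 8 = 188 px per column.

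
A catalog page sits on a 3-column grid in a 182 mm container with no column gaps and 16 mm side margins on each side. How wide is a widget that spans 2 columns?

Subtract both margins: 182 − 2·16 = 150 mm.
3c = 150 → c = 50 mm.
With no column gaps, 2 columns span 2·50 = 100 mm.

100 mm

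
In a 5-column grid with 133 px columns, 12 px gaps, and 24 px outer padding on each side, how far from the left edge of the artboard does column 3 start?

Each column+gutter stride is 145 px; 2 of them past the 24 px margin is 24 + 290 = 314 px.

314 px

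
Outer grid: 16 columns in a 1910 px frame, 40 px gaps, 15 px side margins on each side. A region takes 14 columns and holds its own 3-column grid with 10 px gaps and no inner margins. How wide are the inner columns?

Take off 30 px of margins, leaving 1880 px.
16c + 15·40 = 1880 → 16c = 1280 → c = 80 px.
14-column span = 14·80 + 13·40 = 1640 px.
Subtracting 2 gaps of 10 leaves 1620 for 3 columns, so d = 540 px.

540 px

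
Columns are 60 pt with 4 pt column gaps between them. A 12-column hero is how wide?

12-column span = 12·60 + 11·4 = 764 pt.

764 pt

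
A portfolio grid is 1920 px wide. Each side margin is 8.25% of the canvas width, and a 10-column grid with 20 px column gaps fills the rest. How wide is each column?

Each margin = 8.25% of 1920 = 158.4 px; content = 1920 − 2·158.4 = 1603.2 px.
10 columns + 9 column gaps: 10c + 9·20 = 1603.2.
10c = 1603.2 − 180 = 1423.2, so c = 142.32 px.

142.32 px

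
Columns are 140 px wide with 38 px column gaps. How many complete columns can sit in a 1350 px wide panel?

k columns need k·140 + (k−1)·38 = k·178 − 38.
k·178 − 38 ≤ 1350 → k ≤ 1388 / 178 ≈ 7.80, so k = 7.

7 columns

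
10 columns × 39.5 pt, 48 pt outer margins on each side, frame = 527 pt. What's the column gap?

4 pt

Content width = 527 − 2·48 = 431 pt.
10·39.5 + 9g = 431 → 9g = 36 → g = 4 pt.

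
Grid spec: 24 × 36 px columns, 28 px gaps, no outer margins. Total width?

1508 px

Container = 24·36 + 23·28 = 864 + 644 = 1508 px.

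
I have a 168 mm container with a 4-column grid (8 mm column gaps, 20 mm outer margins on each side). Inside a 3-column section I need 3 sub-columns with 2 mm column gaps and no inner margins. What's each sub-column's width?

30 mm

Outer content = 168 − 2·20 = 128 mm.
128 − 3·8 = 104; ÷4 gives c = 26 mm.
Span of 3: 3·26 + 2·8 = 78 + 16 = 94 mm.
3 columns + 2 column gaps: 3d + 2·2 = 94.
3d = 94 − 4 = 90, so d = 30 mm.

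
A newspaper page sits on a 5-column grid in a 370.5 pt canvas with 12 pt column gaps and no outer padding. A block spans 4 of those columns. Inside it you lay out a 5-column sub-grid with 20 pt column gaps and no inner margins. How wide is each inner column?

5 columns + 4 column gaps: 5c + 4·12 = 370.5.
5c = 370.5 − 48 = 322.5, so c = 64.5 pt.
Span of 4: 4·64.5 + 3·12 = 258 + 36 = 294 pt.
5d + 4·20 = 294 → 5d = 214 → d = 42.8 pt.

42.8 pt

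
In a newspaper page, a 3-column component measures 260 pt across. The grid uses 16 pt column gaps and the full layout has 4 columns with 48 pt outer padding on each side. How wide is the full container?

260 − 2·16 = 228; ÷3 gives c = 76 pt.
Container = 2·48 + 4·76 + 3·16 = 96 + 304 + 48 = 448 pt.

448 pt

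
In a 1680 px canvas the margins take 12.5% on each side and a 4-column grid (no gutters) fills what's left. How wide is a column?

315 px

Margins: 12.5% × 1680 = 210 px each, so content = 1680 − 420 = 1260 px.
4c = 1260 → c = 315 px.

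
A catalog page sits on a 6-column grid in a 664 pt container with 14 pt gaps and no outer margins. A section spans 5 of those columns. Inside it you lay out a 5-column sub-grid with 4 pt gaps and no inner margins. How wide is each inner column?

Subtracting 5 gaps of 14 leaves 594 for 6 columns, so c = 99 pt.
5-column span = 5·99 + 4·14 = 551 pt.
Subtracting 4 gaps of 4 leaves 535 for 5 columns, so d = 107 pt.

107 pt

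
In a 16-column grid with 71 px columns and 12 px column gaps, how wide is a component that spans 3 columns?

3-column span = 3·71 + 2·12 = 237 px.

237 px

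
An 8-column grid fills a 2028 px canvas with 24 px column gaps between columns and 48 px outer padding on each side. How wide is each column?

Subtract both margins: 2028 − 2·48 = 1932 px.
Subtracting 7 column gaps of 24 leaves 1764 for 8 columns, so c = 220.5 px.

220.5 px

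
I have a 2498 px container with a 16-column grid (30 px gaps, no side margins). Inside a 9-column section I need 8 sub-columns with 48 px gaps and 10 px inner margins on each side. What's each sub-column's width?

2498 − 15·30 = 2048; ÷16 gives c = 128 px.
9 columns plus 8 gaps: 1152 + 240 = 1392 px.
Inner content = 1392 − 2·10 = 1372 px.
Subtracting 7 gaps of 48 leaves 1036 for 8 columns, so d = 129.5 px.

129.5 px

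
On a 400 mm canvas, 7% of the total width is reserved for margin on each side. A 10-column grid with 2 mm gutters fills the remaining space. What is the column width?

Margins: 7% × 400 = 28 mm each, so content = 400 − 56 = 344 mm.
Subtracting 9 gutters of 2 leaves 326 for 10 columns, so c = 32.6 mm.

32.6 mm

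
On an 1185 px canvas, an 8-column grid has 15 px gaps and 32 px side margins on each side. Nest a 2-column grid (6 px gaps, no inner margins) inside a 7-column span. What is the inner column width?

486.5 px

Take off 64 px of margins, leaving 1121 px.
8 columns + 7 gaps: 8c + 7·15 = 1121.
8c = 1121 − 105 = 1016, so c = 127 px.
7 columns plus 6 gaps: 889 + 90 = 979 px.
Subtracting 1 gap of 6 leaves 973 for 2 columns, so d = 486.5 px.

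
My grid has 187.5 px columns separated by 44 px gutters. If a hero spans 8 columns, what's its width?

1808 px

8-column span = 8·187.5 + 7·44 = 1808 px.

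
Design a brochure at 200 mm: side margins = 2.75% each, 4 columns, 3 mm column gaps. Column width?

Margins: 2.75% × 200 = 5.5 mm each, so content = 200 − 11 = 189 mm.
Subtracting 3 column gaps of 3 leaves 180 for 4 columns, so c = 45 mm.

45 mm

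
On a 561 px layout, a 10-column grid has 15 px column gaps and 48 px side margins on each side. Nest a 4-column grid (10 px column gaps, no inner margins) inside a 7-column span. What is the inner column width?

Take off 96 px of margins, leaving 465 px.
Subtracting 9 column gaps of 15 leaves 330 for 10 columns, so c = 33 px.
Span of 7: 7·33 + 6·15 = 231 + 90 = 321 px.
4 columns + 3 column gaps: 4d + 3·10 = 321.
4d = 321 − 30 = 291, so d = 72.75 px.

72.75 px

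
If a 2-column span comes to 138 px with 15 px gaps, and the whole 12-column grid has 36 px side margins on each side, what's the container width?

975 px

2 columns + 1 gap: 2c + 1·15 = 138.
2c = 138 − 15 = 123, so c = 61.5 px.
Total width: 2·36 + 12·61.5 + 11·15 = 975 px.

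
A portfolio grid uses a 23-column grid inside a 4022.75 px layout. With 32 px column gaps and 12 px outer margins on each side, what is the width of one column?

143.25 px

Inside the margins: 4022.75 − 24 = 3998.75 px.
Subtracting 22 column gaps of 32 leaves 3294.75 for 23 columns, so c = 143.25 px.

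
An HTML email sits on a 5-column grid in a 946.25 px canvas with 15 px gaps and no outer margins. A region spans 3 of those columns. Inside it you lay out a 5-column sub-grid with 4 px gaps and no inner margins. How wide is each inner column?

Subtracting 4 gaps of 15 leaves 886.25 for 5 columns, so c = 177.25 px.
3 columns plus 2 gaps: 531.75 + 30 = 561.75 px.
561.75 − 4·4 = 545.75; ÷5 gives d = 109.15 px.

109.15 px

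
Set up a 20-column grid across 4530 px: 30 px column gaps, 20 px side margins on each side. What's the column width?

196 px

Content width = 4530 − 2·20 = 4490 px.
4490 − 19·30 = 3920; ÷20 gives c = 196 px.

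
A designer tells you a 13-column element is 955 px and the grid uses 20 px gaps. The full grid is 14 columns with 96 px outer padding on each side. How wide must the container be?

13c + 12·20 = 955 → 13c = 715 → c = 55 px.
Total width: 2·96 + 14·55 + 13·20 = 1222 px.

1222 px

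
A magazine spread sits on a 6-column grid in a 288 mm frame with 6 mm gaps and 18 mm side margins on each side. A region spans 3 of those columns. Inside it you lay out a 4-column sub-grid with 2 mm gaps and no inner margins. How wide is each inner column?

Subtract both margins: 288 − 2·18 = 252 mm.
6 columns + 5 gaps: 6c + 5·6 = 252.
6c = 252 − 30 = 222, so c = 37 mm.
3 columns plus 2 gaps: 111 + 12 = 123 mm.
4d + 3·2 = 123 → 4d = 117 → d = 29.25 mm.

29.25 mm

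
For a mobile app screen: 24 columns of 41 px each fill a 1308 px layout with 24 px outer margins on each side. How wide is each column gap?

Take off 48 px of margins, leaving 1260 px.
24 columns take 24·41 = 984 px; remaining 276 splits into 23 column gaps.
g = 276 / 23 = 12 px.

12 px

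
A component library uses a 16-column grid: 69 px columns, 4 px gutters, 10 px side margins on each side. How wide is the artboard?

1184 px

Artboard = 2·10 + 16·69 + 15·4 = 20 + 1104 + 60 = 1184 px.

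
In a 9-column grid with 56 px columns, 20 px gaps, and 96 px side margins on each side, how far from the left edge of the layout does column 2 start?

172 px

Column 2 starts at margin + 1·(column + gutter) = 96 + 1·76 = 172 px.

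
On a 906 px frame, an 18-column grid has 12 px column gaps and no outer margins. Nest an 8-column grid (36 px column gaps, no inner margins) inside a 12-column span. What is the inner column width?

Subtracting 17 column gaps of 12 leaves 702 for 18 columns, so c = 39 px.
12 columns plus 11 column gaps: 468 + 132 = 600 px.
600 − 7·36 = 348; ÷8 gives d = 43.5 px.

43.5 px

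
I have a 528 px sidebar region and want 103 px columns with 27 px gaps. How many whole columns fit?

4 columns

Each extra column adds 103 + 27 = 130 px.
(528 + 27) / 130 = 4.27, so 4 columns fit.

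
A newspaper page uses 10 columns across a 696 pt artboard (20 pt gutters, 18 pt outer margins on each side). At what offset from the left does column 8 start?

Subtract both margins: 696 − 2·18 = 660 pt.
10c + 9·20 = 660 → 10c = 480 → c = 48 pt.
Each column+gutter stride is 68 pt; 7 of them past the 18 pt margin is 18 + 476 = 494 pt.

494 pt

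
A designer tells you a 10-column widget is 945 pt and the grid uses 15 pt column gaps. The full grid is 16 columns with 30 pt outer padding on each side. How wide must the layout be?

Subtracting 9 column gaps of 15 leaves 810 for 10 columns, so c = 81 pt.
Total width: 2·30 + 16·81 + 15·15 = 1581 pt.

1581 pt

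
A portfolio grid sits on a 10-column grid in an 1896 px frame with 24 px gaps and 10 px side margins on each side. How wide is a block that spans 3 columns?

Take off 20 px of margins, leaving 1876 px.
10 columns + 9 gaps: 10c + 9·24 = 1876.
10c = 1876 − 216 = 1660, so c = 166 px.
3 columns plus 2 gaps: 498 + 48 = 546 px.

546 px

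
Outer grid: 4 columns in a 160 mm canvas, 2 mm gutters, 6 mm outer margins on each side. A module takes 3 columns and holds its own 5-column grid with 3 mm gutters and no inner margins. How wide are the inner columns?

Take off 12 mm of margins, leaving 148 mm.
148 − 3·2 = 142; ÷4 gives c = 35.5 mm.
3-column span = 3·35.5 + 2·2 = 110.5 mm.
5d + 4·3 = 110.5 → 5d = 98.5 → d = 19.7 mm.

19.7 mm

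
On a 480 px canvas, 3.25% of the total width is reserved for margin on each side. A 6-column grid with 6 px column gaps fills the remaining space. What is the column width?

480 × (1 − 2·3.25%) = 480 × 93.5% = 448.8 px for the columns.
6 columns + 5 column gaps: 6c + 5·6 = 448.8.
6c = 448.8 − 30 = 418.8, so c = 69.8 px.

69.8 px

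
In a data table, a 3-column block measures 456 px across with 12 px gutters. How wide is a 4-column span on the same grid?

Subtracting 2 gutters of 12 leaves 432 for 3 columns, so c = 144 px.
Span of 4: 4·144 + 3·12 = 576 + 36 = 612 px.

612 px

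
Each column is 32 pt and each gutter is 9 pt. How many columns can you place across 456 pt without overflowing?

k columns need k·32 + (k−1)·9 = k·41 − 9.
k·41 − 9 ≤ 456 → k ≤ 465 / 41 ≈ 11.34, so k = 11.

11 columns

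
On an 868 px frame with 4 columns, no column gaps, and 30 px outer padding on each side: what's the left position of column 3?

434 px

Take off 60 px of margins, leaving 808 px.
With no column gaps, each column is 808/4 = 202 px.
Before column 3: the margin + 2 columns + 2 column gaps.
Offset = 30 + 2·(202 + 0) = 30 + 404 = 434 px.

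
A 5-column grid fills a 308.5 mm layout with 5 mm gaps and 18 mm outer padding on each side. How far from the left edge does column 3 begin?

129 mm

Take off 36 mm of margins, leaving 272.5 mm.
Subtracting 4 gaps of 5 leaves 252.5 for 5 columns, so c = 50.5 mm.
Before column 3: the margin + 2 columns + 2 gaps.
Offset = 18 + 2·(50.5 + 5) = 18 + 111 = 129 mm.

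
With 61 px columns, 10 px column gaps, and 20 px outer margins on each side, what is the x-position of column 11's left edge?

730 px

Column 11 starts at margin + 10·(column + gutter) = 20 + 10·71 = 730 px.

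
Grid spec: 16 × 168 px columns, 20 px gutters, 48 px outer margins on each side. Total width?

Artboard = 2·48 + 16·168 + 15·20 = 96 + 2688 + 300 = 3084 px.

3084 px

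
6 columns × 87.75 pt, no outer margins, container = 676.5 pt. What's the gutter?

6·87.75 + 5g = 676.5 → 5g = 150 → g = 30 pt.

30 pt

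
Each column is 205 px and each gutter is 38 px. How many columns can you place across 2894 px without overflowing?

12 columns

k columns need k·205 + (k−1)·38 = k·243 − 38.
k·243 − 38 ≤ 2894 → k ≤ 2932 / 243 ≈ 12.07, so k = 12.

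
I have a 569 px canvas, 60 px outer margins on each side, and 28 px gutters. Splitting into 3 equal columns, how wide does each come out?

Subtract both margins: 569 − 2·60 = 449 px.
3c + 2·28 = 449 → 3c = 393 → c = 131 px.

131 px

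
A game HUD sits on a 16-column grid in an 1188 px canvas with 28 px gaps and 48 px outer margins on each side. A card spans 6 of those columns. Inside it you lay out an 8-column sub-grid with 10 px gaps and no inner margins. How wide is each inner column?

40.25 px

Take off 96 px of margins, leaving 1092 px.
16 columns + 15 gaps: 16c + 15·28 = 1092.
16c = 1092 − 420 = 672, so c = 42 px.
6 columns plus 5 gaps: 252 + 140 = 392 px.
8 columns + 7 gaps: 8d + 7·10 = 392.
8d = 392 − 70 = 322, so d = 40.25 px.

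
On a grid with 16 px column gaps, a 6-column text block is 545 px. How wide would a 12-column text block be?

1106 px

Subtracting 5 column gaps of 16 leaves 465 for 6 columns, so c = 77.5 px.
12-column span = 12·77.5 + 11·16 = 1106 px.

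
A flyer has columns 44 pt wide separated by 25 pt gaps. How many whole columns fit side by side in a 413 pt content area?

k columns need k·44 + (k−1)·25 = k·69 − 25.
k·69 − 25 ≤ 413 → k ≤ 438 / 69 ≈ 6.35, so k = 6.

6 columns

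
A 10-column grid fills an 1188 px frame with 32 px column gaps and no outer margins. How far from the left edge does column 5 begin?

488 px

Subtracting 9 column gaps of 32 leaves 900 for 10 columns, so c = 90 px.
Before column 5: 4 columns + 4 column gaps.
Offset = 4·(90 + 32) = 4·122 = 488 px.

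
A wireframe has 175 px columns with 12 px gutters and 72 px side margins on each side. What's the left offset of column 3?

446 px

Column 3 starts at margin + 2·(column + gutter) = 72 + 2·187 = 446 px.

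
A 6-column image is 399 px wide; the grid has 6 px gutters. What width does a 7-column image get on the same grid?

399 − 5·6 = 369; ÷6 gives c = 61.5 px.
7 columns plus 6 gutters: 430.5 + 36 = 466.5 px.

466.5 px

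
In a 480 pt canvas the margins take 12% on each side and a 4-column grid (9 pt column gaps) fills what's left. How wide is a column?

Margins: 12% × 480 = 57.6 pt each, so content = 480 − 115.2 = 364.8 pt.
Subtracting 3 column gaps of 9 leaves 337.8 for 4 columns, so c = 84.45 pt.

84.45 pt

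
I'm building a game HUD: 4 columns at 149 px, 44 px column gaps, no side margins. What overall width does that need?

728 px

Summing: 596 + 132 = 728 px.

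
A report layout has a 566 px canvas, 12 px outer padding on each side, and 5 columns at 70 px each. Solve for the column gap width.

48 px

Subtract both margins: 566 − 2·12 = 542 px.
5 columns take 5·70 = 350 px; remaining 192 splits into 4 column gaps.
g = 192 / 4 = 48 px.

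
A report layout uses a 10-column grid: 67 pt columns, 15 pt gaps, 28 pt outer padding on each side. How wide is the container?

Total width: 2·28 + 10·67 + 9·15 = 861 pt.

861 pt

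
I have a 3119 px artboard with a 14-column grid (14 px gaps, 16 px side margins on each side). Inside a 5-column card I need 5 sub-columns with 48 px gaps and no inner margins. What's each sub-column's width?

180.3 px

Inside the margins: 3119 − 32 = 3087 px.
14 columns + 13 gaps: 14c + 13·14 = 3087.
14c = 3087 − 182 = 2905, so c = 207.5 px.
Span of 5: 5·207.5 + 4·14 = 1037.5 + 56 = 1093.5 px.
Subtracting 4 gaps of 48 leaves 901.5 for 5 columns, so d = 180.3 px.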